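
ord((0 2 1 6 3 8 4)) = 7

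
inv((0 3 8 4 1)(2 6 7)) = (0 1 4 8 3)(2 7 6)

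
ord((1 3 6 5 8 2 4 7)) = 8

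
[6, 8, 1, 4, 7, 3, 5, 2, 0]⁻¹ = [8, 2, 7, 5, 3, 6, 0, 4, 1]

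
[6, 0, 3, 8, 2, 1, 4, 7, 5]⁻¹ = [1, 5, 4, 2, 6, 8, 0, 7, 3]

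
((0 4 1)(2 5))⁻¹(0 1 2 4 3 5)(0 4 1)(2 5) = (0 5 1 3 2 4)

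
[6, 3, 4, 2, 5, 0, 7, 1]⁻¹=[5, 7, 3, 1, 2, 4, 0, 6]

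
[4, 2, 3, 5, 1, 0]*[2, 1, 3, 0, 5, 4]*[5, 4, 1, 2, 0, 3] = [3, 2, 5, 0, 4, 1]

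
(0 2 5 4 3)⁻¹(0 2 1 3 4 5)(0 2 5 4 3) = (0 3 4 2 5 1)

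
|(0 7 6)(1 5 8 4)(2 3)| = 12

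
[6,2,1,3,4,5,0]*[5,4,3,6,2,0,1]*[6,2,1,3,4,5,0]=[2,3,4,0,1,6,5]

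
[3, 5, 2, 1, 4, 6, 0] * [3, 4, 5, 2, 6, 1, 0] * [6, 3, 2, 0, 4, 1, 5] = [2, 3, 1, 4, 5, 6, 0]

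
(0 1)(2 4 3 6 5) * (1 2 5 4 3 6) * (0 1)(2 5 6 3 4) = (0 5 6 2 4 3)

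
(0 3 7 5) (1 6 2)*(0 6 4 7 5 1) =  (0 3 5 6 2) (1 4 7) 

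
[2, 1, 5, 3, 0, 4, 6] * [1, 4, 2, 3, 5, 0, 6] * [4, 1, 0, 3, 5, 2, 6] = [0, 5, 4, 3, 1, 2, 6]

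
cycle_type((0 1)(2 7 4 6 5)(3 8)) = 2^2.5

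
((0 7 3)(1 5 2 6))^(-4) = (0 3 7)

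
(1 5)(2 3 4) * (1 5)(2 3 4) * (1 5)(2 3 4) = (1 5)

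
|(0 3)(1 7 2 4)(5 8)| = 4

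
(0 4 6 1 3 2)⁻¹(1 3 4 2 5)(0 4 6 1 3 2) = (0 5 3 2 6)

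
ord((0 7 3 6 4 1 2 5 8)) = 9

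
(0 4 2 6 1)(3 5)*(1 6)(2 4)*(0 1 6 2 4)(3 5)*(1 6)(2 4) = (0 2 1 6 4)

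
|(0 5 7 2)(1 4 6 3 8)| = 20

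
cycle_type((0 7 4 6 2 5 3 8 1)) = 9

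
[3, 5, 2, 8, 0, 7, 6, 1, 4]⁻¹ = [4, 7, 2, 0, 8, 1, 6, 5, 3]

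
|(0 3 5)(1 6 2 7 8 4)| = 6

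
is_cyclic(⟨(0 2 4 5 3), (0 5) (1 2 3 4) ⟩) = no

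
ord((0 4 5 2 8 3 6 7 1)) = 9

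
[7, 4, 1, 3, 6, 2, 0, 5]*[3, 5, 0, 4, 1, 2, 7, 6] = [6, 1, 5, 4, 7, 0, 3, 2]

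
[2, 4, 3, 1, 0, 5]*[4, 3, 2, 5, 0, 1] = [2, 0, 5, 3, 4, 1]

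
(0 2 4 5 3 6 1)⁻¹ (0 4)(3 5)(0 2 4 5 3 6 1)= (2 5)(3 6)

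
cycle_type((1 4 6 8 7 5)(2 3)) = 2.6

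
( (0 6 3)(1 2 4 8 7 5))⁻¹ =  (0 3 6)(1 5 7 8 4 2)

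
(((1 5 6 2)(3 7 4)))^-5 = (1 2 6 5)(3 7 4)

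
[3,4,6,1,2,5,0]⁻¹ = [6,3,4,0,1,5,2]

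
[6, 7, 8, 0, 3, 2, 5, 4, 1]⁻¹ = [3, 8, 5, 4, 7, 6, 0, 1, 2]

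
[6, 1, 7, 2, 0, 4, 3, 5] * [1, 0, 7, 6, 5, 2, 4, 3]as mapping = [0→4, 1→0, 2→3, 3→7, 4→1, 5→5, 6→6, 7→2]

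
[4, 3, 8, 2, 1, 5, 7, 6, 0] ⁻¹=[8, 4, 3, 1, 0, 5, 7, 6, 2] 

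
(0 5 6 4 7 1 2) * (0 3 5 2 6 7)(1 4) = (0 2 3 5 7 4)(1 6)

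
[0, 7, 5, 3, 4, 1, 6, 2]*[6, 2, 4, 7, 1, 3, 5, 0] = [6, 0, 3, 7, 1, 2, 5, 4]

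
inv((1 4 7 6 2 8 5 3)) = (1 3 5 8 2 6 7 4)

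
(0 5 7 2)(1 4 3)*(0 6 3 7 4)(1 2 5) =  (0 1)(2 6 3)(4 7 5)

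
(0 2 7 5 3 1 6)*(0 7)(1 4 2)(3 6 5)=(0 1 5 6 7 3 4 2)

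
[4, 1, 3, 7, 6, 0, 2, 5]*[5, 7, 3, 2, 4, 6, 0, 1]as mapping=[0→4, 1→7, 2→2, 3→1, 4→0, 5→5, 6→3, 7→6]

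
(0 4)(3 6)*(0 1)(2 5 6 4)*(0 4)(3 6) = (0 2 5 3)(1 4)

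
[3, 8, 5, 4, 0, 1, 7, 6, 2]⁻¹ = [4, 5, 8, 0, 3, 2, 7, 6, 1]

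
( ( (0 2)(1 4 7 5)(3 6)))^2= (1 7)(4 5)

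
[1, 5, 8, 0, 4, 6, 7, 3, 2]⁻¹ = [3, 0, 8, 7, 4, 1, 5, 6, 2]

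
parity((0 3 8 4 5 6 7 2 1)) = even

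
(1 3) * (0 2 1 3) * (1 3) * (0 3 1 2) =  (1 3 2)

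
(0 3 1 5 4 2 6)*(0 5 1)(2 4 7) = (0 3)(2 6 5 7)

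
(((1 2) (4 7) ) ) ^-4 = () 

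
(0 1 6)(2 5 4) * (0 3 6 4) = (0 1 4 2 5)(3 6)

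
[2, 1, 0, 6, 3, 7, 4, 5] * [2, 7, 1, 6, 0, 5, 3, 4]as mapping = [0→1, 1→7, 2→2, 3→3, 4→6, 5→4, 6→0, 7→5]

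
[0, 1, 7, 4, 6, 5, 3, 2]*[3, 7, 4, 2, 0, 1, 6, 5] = [3, 7, 5, 0, 6, 1, 2, 4]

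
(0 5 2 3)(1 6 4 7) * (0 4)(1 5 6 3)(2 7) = (0 6)(1 3 4 2)(5 7)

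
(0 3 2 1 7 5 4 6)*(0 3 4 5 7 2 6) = (0 4) (1 2) (3 6) 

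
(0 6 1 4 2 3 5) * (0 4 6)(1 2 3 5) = (1 6 2 5 4 3)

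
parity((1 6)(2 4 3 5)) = even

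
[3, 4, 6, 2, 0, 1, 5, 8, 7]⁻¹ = [4, 5, 3, 0, 1, 6, 2, 8, 7]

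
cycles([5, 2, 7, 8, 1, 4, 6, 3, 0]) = (0 5 4 1 2 7 3 8)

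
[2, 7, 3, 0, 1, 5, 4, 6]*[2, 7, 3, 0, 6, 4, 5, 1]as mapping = [0→3, 1→1, 2→0, 3→2, 4→7, 5→4, 6→6, 7→5]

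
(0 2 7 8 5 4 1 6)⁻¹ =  (0 6 1 4 5 8 7 2)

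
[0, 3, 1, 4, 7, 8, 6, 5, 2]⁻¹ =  [0, 2, 8, 1, 3, 7, 6, 4, 5]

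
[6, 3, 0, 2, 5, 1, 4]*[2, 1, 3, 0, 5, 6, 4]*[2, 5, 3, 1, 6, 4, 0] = [6, 2, 3, 1, 0, 5, 4]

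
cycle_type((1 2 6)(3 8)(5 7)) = 2^2.3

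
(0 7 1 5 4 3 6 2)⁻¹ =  (0 2 6 3 4 5 1 7)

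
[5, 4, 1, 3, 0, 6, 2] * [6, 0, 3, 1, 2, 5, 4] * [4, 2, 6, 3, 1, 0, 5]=[0, 6, 4, 2, 5, 1, 3]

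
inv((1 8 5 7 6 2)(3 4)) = (1 2 6 7 5 8)(3 4)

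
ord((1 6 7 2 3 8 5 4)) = 8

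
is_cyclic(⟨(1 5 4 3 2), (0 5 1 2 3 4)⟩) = no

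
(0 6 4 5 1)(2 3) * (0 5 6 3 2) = (0 3)(1 5)(4 6)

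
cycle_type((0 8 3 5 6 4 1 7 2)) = 9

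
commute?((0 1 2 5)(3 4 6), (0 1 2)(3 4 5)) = no:(0 1 2 5)(3 4 6)*(0 1 2)(3 4 5) = (0 2 3 5 1)(4 6), (0 1 2)(3 4 5)*(0 1 2 5)(3 4 6) = (0 2 1 5 4)(3 6)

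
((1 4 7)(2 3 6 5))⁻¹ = (1 7 4)(2 5 6 3)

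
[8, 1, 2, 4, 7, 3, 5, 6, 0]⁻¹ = [8, 1, 2, 5, 3, 6, 7, 4, 0]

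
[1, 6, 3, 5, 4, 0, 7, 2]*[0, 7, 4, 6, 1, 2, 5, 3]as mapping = [0→7, 1→5, 2→6, 3→2, 4→1, 5→0, 6→3, 7→4]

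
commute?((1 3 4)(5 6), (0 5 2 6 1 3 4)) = no:(1 3 4)(5 6)*(0 5 2 6 1 3 4) = (0 5 1 4 3)(2 6), (0 5 2 6 1 3 4)*(1 3 4)(5 6) = (0 6 3 1 4)(2 5)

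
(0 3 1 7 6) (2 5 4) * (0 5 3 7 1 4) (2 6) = (0 7 2 3 4 6 5) 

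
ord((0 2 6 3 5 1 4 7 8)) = 9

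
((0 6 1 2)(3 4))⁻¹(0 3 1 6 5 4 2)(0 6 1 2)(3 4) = (0 6 4 2 1 5 3)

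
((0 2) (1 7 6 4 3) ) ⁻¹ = (0 2) (1 3 4 6 7) 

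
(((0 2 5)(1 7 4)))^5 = (0 5 2)(1 4 7)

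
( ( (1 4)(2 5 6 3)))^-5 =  (1 4)(2 3 6 5)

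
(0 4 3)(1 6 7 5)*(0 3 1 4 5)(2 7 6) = (0 5 4 1 2 7)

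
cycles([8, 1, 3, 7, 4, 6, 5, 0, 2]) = (0 8 2 3 7)(5 6)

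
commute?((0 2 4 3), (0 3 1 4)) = no:(0 2 4 3)*(0 3 1 4) = (0 2)(1 4), (0 3 1 4)*(0 2 4 3) = (1 3)(2 4)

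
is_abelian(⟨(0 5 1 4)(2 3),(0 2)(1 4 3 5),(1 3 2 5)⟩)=no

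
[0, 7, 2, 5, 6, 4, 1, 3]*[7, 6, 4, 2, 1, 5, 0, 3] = [7, 3, 4, 5, 0, 1, 6, 2]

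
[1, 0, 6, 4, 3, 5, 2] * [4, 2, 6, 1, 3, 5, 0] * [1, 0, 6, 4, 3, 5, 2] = [6, 3, 1, 4, 0, 5, 2]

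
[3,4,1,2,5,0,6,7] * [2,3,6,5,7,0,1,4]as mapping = [0→5,1→7,2→3,3→6,4→0,5→2,6→1,7→4]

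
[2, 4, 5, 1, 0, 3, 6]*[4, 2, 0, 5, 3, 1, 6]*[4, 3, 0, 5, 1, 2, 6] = [4, 5, 3, 0, 1, 2, 6]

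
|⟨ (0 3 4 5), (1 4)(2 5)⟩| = 120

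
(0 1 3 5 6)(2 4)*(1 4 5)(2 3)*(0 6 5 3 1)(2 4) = (0 2 3)(1 4)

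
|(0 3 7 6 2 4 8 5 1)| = 9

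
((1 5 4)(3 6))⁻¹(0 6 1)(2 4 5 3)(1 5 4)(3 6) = (0 3 5)(1 4 6 2)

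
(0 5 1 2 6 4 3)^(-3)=(0 6 5 4 1 3 2)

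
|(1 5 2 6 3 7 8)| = 7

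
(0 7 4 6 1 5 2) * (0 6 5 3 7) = (1 3 7 4 5 2 6) 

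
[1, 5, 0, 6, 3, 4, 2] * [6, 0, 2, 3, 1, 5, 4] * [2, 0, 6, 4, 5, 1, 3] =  [2, 1, 3, 5, 4, 0, 6]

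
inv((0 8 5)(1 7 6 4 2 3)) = (0 5 8)(1 3 2 4 6 7)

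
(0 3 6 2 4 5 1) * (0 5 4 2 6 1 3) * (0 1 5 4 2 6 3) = (0 1 4 2 6 3 5)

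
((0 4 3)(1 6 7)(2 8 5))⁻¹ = (0 3 4)(1 7 6)(2 5 8)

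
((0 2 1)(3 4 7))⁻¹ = (0 1 2)(3 7 4)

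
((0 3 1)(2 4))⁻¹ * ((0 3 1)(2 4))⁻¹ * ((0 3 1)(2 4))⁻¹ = (2 4)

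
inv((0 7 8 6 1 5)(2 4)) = (0 5 1 6 8 7)(2 4)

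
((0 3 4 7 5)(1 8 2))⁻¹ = (0 5 7 4 3)(1 2 8)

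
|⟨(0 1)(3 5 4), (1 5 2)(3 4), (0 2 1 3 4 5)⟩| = 720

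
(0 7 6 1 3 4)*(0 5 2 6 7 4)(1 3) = (0 4 5 2 6 3)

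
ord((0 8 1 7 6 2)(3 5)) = 6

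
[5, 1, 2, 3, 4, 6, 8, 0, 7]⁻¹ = [7, 1, 2, 3, 4, 0, 5, 8, 6]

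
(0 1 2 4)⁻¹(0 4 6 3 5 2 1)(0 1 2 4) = (0 6 3 5 4 2 1)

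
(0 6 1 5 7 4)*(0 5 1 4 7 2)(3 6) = (0 3 6 4 5 2)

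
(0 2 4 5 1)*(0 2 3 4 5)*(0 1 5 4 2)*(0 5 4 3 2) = (0 2 3)(1 5 4)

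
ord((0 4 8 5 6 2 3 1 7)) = 9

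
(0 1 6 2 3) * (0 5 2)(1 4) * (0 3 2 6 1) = (0 4)(3 5 6)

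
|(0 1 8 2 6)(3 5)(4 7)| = 10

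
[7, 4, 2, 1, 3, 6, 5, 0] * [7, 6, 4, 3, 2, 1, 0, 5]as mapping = [0→5, 1→2, 2→4, 3→6, 4→3, 5→0, 6→1, 7→7]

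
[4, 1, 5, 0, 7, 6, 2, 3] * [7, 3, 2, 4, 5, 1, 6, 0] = [5, 3, 1, 7, 0, 6, 2, 4]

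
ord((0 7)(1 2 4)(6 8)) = 6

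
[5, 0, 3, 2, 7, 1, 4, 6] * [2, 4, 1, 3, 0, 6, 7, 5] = [6, 2, 3, 1, 5, 4, 0, 7]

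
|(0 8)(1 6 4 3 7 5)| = 6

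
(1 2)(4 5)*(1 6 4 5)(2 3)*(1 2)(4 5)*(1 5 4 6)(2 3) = (1 2)(3 5 6 4)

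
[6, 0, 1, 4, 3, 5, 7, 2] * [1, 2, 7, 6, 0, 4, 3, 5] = [3, 1, 2, 0, 6, 4, 5, 7]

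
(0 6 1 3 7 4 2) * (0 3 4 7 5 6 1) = (0 1 4 2 3 5 6)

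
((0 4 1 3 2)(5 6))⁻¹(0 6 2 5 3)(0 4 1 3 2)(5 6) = (0 6 2 4 5)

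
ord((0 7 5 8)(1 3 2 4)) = 4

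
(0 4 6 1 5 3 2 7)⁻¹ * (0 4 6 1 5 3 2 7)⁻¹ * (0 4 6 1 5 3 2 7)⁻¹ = (0 3 6 7 5 4 2 1)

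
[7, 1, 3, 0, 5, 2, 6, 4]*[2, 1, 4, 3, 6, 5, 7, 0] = [0, 1, 3, 2, 5, 4, 7, 6]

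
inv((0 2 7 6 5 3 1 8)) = (0 8 1 3 5 6 7 2)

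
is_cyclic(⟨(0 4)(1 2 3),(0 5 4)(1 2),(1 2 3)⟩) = no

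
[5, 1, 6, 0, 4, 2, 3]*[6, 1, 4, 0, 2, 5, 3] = [5, 1, 3, 6, 2, 4, 0]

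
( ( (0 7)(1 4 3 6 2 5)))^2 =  (1 3 2)(4 6 5)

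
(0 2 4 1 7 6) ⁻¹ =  (0 6 7 1 4 2) 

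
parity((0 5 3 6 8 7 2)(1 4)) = odd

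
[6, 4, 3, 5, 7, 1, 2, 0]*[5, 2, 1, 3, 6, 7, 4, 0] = [4, 6, 3, 7, 0, 2, 1, 5]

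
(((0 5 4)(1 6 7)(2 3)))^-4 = (0 4 5)(1 7 6)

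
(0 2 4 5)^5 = (0 2 4 5)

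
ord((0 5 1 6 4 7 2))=7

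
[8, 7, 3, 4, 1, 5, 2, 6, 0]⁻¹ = [8, 4, 6, 2, 3, 5, 7, 1, 0]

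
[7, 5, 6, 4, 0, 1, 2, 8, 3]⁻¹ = [4, 5, 6, 8, 3, 1, 2, 0, 7]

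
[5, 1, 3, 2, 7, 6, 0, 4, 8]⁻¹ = [6, 1, 3, 2, 7, 0, 5, 4, 8]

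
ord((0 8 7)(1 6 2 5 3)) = 15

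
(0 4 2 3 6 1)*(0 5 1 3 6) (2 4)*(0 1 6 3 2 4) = (0 4) (1 5 6 2 3) 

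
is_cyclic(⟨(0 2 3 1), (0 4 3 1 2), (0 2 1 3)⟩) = no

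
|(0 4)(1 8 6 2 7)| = 10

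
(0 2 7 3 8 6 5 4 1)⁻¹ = (0 1 4 5 6 8 3 7 2)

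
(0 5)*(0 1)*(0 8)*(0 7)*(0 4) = (0 5 1 8 7 4)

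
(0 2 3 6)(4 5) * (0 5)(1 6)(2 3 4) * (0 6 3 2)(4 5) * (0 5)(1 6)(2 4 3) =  (0 4 1 2)(3 6)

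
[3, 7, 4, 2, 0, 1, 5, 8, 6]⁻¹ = [4, 5, 3, 0, 2, 6, 8, 1, 7]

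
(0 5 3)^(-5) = (0 5 3)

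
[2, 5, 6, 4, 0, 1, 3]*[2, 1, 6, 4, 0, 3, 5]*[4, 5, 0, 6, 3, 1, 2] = [2, 6, 1, 4, 0, 5, 3]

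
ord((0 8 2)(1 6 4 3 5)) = 15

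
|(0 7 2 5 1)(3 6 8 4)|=20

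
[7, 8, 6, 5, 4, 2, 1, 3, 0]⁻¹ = [8, 6, 5, 7, 4, 3, 2, 0, 1]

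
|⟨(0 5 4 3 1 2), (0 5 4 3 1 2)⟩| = 6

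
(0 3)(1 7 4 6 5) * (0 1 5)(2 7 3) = (0 2 7 4 6)(1 3)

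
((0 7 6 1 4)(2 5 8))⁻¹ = (0 4 1 6 7)(2 8 5)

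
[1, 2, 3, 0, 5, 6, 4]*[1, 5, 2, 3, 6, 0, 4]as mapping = [0→5, 1→2, 2→3, 3→1, 4→0, 5→4, 6→6]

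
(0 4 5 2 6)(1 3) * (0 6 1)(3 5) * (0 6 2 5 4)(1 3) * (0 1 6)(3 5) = (0 1 4 6 2 5 3)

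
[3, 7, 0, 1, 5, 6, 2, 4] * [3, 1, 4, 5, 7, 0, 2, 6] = [5, 6, 3, 1, 0, 2, 4, 7]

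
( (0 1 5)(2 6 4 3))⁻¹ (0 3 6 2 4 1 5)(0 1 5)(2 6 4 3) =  (0 1 2 4 6 3 5)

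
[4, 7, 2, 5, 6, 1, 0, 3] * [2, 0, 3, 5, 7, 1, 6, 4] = [7, 4, 3, 1, 6, 0, 2, 5]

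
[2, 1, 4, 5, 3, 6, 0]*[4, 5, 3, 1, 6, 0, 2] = [3, 5, 6, 0, 1, 2, 4]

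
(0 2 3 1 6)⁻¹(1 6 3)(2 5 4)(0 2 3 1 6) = (0 1 6)(3 5 4)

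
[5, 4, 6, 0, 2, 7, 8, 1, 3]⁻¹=[3, 7, 4, 8, 1, 0, 2, 5, 6]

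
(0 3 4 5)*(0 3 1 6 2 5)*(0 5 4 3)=(0 1 6 2 4 5) 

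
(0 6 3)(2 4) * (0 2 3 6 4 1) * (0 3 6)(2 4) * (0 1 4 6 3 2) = (1 2 4 3 6)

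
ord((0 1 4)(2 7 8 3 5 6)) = 6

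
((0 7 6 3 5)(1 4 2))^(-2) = (0 3 7 5 6)(1 4 2)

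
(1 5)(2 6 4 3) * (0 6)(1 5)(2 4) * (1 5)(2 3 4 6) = (0 2)(1 5)(3 6)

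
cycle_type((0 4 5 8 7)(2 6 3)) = 3.5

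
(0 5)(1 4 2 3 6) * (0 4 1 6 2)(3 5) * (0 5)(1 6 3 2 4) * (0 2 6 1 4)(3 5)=(0 6 5 4 3)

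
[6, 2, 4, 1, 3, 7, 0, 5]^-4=[0, 1, 2, 3, 4, 5, 6, 7]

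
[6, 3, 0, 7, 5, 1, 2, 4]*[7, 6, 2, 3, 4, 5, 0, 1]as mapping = [0→0, 1→3, 2→7, 3→1, 4→5, 5→6, 6→2, 7→4]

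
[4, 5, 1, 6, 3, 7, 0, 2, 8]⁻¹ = [6, 2, 7, 4, 0, 1, 3, 5, 8]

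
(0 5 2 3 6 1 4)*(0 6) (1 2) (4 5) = (0 4 6 2 3) (1 5) 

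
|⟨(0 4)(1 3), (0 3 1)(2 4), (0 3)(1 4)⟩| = 120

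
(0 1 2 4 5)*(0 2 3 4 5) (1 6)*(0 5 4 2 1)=(0 6) (1 3 2 4 5) 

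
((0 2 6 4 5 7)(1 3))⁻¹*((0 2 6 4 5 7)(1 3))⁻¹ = (0 5 6)(2 7 4)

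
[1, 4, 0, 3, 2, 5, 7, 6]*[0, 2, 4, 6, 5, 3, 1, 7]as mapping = [0→2, 1→5, 2→0, 3→6, 4→4, 5→3, 6→7, 7→1]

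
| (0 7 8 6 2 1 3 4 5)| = 9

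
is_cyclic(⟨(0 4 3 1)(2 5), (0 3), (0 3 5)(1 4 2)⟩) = no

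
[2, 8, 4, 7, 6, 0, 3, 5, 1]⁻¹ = [5, 8, 0, 6, 2, 7, 4, 3, 1]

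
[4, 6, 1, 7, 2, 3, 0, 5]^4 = [6, 2, 4, 7, 0, 3, 1, 5]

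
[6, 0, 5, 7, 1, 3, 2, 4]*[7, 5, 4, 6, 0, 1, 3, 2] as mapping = [0→3, 1→7, 2→1, 3→2, 4→5, 5→6, 6→4, 7→0] 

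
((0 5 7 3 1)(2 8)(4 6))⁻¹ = (0 1 3 7 5)(2 8)(4 6)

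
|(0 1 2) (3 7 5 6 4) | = 15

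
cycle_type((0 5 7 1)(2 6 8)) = 3.4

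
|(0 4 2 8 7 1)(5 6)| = 6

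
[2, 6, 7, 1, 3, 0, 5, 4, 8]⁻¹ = [5, 3, 0, 4, 7, 6, 1, 2, 8]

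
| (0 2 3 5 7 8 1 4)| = 8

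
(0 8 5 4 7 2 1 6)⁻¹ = (0 6 1 2 7 4 5 8)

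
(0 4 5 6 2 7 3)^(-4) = (0 6 3 5 7 4 2)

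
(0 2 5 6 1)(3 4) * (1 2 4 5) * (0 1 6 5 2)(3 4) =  (0 3 2 6)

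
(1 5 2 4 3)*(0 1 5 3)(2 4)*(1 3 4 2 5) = (0 3 1 4)(2 5)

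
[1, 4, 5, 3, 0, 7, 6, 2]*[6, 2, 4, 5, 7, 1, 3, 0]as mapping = [0→2, 1→7, 2→1, 3→5, 4→6, 5→0, 6→3, 7→4]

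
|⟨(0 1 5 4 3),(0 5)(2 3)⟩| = 360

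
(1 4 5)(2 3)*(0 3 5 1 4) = (0 3 2 5 4 1)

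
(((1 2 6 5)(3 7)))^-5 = (1 5 6 2)(3 7)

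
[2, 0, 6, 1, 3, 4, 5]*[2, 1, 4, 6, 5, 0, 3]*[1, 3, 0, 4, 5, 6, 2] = [5, 0, 4, 3, 2, 6, 1]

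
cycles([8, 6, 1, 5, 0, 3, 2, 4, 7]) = (0 8 7 4)(1 6 2)(3 5)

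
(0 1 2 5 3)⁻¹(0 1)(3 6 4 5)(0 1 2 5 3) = (0 6 4 3)(1 2)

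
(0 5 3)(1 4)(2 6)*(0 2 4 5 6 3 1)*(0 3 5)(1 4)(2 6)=(0 2 5 4 3 6 1)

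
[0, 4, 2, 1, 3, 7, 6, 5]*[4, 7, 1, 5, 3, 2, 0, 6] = [4, 3, 1, 7, 5, 6, 0, 2]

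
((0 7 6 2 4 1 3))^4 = (0 4 7 1 6 3 2)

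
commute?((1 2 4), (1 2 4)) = yes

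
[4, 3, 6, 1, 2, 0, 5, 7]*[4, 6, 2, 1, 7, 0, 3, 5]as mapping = [0→7, 1→1, 2→3, 3→6, 4→2, 5→4, 6→0, 7→5]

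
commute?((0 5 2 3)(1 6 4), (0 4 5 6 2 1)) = no:(0 5 2 3)(1 6 4)*(0 4 5 6 2 1) = (0 6 5 1 2 3 4), (0 4 5 6 2 1)*(0 5 2 3)(1 6 4) = (0 1 5 4 2 6 3)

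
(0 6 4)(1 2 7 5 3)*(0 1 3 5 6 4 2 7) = (0 4 1 7 6 2)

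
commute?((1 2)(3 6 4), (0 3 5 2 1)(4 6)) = no:(1 2)(3 6 4) * (0 3 5 2 1)(4 6) = (0 3 4 5 2), (0 3 5 2 1)(4 6) * (1 2)(3 6 4) = (0 6 3 5 1)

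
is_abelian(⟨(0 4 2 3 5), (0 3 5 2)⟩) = no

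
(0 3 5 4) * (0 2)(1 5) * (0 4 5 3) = (1 3)(2 4)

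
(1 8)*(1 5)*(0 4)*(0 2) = (0 4 2)(1 8 5)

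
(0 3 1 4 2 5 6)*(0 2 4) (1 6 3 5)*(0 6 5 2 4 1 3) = (0 2 3 5) (1 6 4) 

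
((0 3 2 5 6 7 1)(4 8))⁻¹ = (0 1 7 6 5 2 3)(4 8)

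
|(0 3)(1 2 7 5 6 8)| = 6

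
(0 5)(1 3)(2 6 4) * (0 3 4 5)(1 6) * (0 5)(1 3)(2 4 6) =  (0 5 1 6)(2 3)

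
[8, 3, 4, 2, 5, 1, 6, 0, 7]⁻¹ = [7, 5, 3, 1, 2, 4, 6, 8, 0]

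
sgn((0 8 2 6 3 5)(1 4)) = 1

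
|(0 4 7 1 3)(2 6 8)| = 15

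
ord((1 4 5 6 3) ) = 5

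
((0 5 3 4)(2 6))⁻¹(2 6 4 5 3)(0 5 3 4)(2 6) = (0 3 4 6 2)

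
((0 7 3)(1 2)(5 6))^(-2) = (0 7 3)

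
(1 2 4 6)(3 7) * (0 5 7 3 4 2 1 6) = (0 5 7 4)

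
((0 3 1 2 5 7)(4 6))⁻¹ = (0 7 5 2 1 3)(4 6)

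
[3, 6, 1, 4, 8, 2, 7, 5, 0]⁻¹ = [8, 2, 5, 0, 3, 7, 1, 6, 4]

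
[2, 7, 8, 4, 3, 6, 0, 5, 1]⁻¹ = [6, 8, 0, 4, 3, 7, 5, 1, 2]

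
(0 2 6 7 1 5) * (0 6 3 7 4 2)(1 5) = (2 3 7 5 6 4)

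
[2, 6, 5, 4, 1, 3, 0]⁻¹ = [6, 4, 0, 5, 3, 2, 1]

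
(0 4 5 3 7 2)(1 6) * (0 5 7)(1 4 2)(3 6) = (0 2 5 6 4 7 1 3)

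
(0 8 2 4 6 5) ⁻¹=(0 5 6 4 2 8) 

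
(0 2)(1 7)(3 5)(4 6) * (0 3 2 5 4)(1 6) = (0 5 2 3 4 1 7 6)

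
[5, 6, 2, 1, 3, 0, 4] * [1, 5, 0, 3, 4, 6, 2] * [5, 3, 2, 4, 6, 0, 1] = [1, 2, 5, 0, 4, 3, 6]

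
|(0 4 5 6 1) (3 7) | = 10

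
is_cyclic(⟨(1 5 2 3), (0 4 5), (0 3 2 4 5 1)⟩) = no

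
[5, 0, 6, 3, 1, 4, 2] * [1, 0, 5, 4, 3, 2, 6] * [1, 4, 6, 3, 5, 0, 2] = [6, 4, 2, 5, 1, 3, 0]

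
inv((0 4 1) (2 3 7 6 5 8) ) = (0 1 4) (2 8 5 6 7 3) 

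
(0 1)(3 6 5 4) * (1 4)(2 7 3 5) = (0 4 5 1)(2 7 3 6)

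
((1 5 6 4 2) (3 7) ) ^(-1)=(1 2 4 6 5) (3 7) 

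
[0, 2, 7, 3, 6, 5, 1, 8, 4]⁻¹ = [0, 6, 1, 3, 8, 5, 4, 2, 7]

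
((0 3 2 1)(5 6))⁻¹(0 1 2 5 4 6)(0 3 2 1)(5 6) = (0 1 6 4 5 3)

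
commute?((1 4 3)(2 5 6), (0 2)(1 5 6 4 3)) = no:(1 4 3)(2 5 6)*(0 2)(1 5 6 4 3) = (0 2 6)(1 3 5 4), (0 2)(1 5 6 4 3)*(1 4 3)(2 5 6) = (0 5 2)(1 6 3 4)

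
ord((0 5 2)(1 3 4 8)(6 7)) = 12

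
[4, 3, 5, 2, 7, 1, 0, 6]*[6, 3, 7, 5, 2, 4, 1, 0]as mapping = [0→2, 1→5, 2→4, 3→7, 4→0, 5→3, 6→6, 7→1]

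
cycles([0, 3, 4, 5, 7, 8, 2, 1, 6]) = (1 3 5 8 6 2 4 7)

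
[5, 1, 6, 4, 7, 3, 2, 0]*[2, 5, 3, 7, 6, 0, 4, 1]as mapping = [0→0, 1→5, 2→4, 3→6, 4→1, 5→7, 6→3, 7→2]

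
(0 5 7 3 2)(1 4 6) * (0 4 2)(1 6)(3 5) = (0 3)(1 2 4)(5 7)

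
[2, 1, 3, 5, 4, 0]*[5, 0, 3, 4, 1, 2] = [3, 0, 4, 2, 1, 5]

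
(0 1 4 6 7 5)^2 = (0 4 7)(1 6 5)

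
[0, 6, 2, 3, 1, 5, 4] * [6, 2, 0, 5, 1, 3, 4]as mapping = [0→6, 1→4, 2→0, 3→5, 4→2, 5→3, 6→1]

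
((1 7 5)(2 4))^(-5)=(1 7 5)(2 4)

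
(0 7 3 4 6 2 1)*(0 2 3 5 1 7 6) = (0 6 3 4)(1 2 7 5)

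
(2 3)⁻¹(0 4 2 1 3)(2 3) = (0 4 3 1 2)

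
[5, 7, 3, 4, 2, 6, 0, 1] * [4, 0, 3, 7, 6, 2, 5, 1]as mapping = [0→2, 1→1, 2→7, 3→6, 4→3, 5→5, 6→4, 7→0]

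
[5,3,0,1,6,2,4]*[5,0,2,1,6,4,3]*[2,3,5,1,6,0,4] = [6,3,0,2,1,5,4]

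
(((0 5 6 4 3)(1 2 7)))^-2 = (0 4 5 3 6)(1 2 7)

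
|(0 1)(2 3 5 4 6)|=10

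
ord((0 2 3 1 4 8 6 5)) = 8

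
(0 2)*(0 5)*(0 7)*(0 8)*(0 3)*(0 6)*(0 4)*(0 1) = (0 2 5 7 8 3 6 4 1)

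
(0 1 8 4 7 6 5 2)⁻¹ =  (0 2 5 6 7 4 8 1)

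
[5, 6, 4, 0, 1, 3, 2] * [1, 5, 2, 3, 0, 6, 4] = [6, 4, 0, 1, 5, 3, 2]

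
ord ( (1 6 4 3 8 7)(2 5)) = 6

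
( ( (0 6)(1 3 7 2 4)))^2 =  (1 7 4 3 2)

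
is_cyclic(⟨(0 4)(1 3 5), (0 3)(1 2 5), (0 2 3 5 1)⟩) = no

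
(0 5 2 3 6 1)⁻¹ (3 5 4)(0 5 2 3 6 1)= (2 4 6)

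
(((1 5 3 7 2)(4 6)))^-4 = (1 5 3 7 2)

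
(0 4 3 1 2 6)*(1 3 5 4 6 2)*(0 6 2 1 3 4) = (0 2 1 3 4 5)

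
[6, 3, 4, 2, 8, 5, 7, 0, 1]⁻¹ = [7, 8, 3, 1, 2, 5, 0, 6, 4]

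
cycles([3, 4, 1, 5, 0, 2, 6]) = (0 3 5 2 1 4)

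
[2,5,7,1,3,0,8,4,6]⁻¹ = [5,3,0,4,7,1,8,2,6]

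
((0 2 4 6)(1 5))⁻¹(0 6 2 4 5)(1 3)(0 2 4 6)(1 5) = (0 4 6 1 2)(3 5)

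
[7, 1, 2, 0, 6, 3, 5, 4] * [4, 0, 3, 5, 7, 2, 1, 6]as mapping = [0→6, 1→0, 2→3, 3→4, 4→1, 5→5, 6→2, 7→7]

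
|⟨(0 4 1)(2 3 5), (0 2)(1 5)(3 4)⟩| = 6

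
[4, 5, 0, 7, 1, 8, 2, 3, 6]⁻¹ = [2, 4, 6, 7, 0, 1, 8, 3, 5]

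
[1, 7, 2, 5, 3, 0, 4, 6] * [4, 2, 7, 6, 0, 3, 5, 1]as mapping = [0→2, 1→1, 2→7, 3→3, 4→6, 5→4, 6→0, 7→5]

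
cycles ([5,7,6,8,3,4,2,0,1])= (0 5 4 3 8 1 7)(2 6)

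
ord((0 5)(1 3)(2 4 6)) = 6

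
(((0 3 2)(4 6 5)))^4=(0 3 2)(4 6 5)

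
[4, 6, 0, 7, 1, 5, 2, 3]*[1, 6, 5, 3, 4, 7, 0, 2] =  [4, 0, 1, 2, 6, 7, 5, 3] 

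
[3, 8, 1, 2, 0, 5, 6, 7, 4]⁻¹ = [4, 2, 3, 0, 8, 5, 6, 7, 1]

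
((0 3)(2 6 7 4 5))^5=(0 3)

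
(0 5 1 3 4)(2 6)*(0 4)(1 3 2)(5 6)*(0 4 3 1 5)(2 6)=(0 2)(1 6 5)(3 4)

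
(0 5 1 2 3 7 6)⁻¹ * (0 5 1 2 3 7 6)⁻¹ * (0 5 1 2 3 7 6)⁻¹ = (0 3 5 7 1 6 2)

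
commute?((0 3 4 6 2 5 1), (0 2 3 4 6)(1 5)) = no:(0 3 4 6 2 5 1)*(0 2 3 4 6)(1 5) = (0 4)(1 2)(3 6), (0 2 3 4 6)(1 5)*(0 3 4 6 2 5 1) = (0 5)(2 4)(3 6)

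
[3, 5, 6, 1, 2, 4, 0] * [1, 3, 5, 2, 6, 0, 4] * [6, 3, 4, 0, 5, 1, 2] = [4, 6, 5, 0, 1, 2, 3]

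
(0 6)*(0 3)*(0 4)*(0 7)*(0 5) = (0 6 3 4 7 5) 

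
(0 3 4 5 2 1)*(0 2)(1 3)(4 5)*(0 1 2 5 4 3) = (0 2)(1 5)(3 4)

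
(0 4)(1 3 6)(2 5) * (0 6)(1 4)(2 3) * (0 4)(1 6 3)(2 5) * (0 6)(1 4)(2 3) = (1 5 4 2 3)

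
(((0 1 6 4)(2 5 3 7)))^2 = (0 6)(1 4)(2 3)(5 7)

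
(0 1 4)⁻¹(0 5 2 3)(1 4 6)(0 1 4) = (0 6 4)(1 5 2 3)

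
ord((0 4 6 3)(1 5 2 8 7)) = 20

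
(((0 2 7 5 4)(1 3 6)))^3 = (0 5 2 4 7)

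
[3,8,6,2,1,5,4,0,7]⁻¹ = [7,4,3,0,6,5,2,8,1]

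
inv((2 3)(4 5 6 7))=(2 3)(4 7 6 5)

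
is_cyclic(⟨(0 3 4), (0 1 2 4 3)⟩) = no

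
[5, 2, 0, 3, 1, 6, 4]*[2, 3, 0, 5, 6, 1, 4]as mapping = [0→1, 1→0, 2→2, 3→5, 4→3, 5→4, 6→6]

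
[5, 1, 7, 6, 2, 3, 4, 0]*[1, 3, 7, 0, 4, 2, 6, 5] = [2, 3, 5, 6, 7, 0, 4, 1]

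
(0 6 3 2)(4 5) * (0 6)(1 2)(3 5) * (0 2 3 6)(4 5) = (0 2)(1 3)(4 6)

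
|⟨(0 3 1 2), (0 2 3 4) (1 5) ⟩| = 720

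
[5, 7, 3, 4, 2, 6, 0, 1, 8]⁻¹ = [6, 7, 4, 2, 3, 0, 5, 1, 8]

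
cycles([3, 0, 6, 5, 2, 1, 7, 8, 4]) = (0 3 5 1)(2 6 7 8 4)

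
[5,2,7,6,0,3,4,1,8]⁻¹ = [4,7,1,5,6,0,3,2,8]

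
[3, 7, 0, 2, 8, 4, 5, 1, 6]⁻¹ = [2, 7, 3, 0, 5, 6, 8, 1, 4]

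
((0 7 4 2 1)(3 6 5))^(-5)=(3 6 5)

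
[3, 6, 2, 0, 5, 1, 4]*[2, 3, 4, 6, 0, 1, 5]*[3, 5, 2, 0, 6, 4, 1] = [1, 4, 6, 2, 5, 0, 3]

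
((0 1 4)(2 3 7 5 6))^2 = (0 4 1)(2 7 6 3 5)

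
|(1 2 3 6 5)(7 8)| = 10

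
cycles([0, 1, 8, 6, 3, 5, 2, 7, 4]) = (2 8 4 3 6)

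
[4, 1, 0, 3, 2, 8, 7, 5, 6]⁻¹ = [2, 1, 4, 3, 0, 7, 8, 6, 5]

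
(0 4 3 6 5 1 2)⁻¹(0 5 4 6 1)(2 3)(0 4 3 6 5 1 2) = (0 6)(1 3 5 2 4)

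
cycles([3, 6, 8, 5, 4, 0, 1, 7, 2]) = (0 3 5)(1 6)(2 8)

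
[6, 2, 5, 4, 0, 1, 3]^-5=[4, 2, 5, 6, 3, 1, 0]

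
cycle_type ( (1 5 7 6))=4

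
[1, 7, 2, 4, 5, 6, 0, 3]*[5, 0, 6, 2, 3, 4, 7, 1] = [0, 1, 6, 3, 4, 7, 5, 2]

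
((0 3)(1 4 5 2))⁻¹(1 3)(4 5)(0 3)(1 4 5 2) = (0 4)(2 5)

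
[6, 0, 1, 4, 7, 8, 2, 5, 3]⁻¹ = [1, 2, 6, 8, 3, 7, 0, 4, 5]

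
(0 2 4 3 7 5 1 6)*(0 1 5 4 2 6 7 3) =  (0 6 1 7 4)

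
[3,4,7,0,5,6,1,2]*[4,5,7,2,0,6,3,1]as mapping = [0→2,1→0,2→1,3→4,4→6,5→3,6→5,7→7]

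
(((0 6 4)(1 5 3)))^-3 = ()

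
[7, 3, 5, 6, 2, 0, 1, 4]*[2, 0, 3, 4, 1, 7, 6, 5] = [5, 4, 7, 6, 3, 2, 0, 1]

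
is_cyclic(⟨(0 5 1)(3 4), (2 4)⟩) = no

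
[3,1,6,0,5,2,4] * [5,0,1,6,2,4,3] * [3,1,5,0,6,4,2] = [2,3,0,4,6,1,5]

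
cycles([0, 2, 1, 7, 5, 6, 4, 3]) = (1 2)(3 7)(4 5 6)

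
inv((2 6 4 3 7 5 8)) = (2 8 5 7 3 4 6)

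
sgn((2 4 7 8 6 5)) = -1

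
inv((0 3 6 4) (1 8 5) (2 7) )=(0 4 6 3) (1 5 8) (2 7) 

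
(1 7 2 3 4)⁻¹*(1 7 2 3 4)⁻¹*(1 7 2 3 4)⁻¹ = (1 2 4 7 3)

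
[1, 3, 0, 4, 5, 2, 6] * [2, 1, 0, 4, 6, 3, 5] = [1, 4, 2, 6, 3, 0, 5]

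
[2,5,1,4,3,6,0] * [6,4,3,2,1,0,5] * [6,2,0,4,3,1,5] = [4,6,3,2,0,1,5]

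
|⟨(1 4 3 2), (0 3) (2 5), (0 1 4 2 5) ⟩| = 720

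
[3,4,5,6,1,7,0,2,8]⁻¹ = [6,4,7,0,1,2,3,5,8]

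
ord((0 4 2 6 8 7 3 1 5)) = 9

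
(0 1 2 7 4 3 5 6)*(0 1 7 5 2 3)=(0 7 4) (1 3 2 5 6) 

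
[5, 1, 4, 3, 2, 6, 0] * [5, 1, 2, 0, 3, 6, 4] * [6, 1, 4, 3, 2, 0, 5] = [5, 1, 3, 6, 4, 2, 0]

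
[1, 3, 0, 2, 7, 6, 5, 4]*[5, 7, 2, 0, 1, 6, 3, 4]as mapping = [0→7, 1→0, 2→5, 3→2, 4→4, 5→3, 6→6, 7→1]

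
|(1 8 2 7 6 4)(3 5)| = 6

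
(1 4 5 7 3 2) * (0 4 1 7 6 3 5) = (0 4)(2 7 5 6 3)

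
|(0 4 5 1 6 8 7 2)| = 8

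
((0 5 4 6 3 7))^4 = (0 3 4)(5 7 6)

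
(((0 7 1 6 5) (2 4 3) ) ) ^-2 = (0 6 7 5 1) (2 4 3) 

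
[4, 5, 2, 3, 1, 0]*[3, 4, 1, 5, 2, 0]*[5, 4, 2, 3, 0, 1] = [2, 5, 4, 1, 0, 3]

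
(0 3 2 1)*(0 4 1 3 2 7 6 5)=(0 2 3 7 6 5)(1 4)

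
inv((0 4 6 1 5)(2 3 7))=(0 5 1 6 4)(2 7 3)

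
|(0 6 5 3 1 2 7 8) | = 8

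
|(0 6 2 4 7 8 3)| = 7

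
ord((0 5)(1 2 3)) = 6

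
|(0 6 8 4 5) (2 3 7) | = 15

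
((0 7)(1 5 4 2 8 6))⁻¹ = (0 7)(1 6 8 2 4 5)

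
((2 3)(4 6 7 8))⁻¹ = (2 3)(4 8 7 6)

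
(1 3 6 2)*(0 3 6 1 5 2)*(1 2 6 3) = (0 1 3 2 5 6)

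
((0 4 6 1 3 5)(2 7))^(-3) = (0 1)(2 7)(3 4)(5 6)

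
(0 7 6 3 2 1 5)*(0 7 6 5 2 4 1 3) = (0 6)(1 2 3 4)(5 7)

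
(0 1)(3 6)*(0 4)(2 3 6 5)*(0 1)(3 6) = (1 4)(2 6 3 5)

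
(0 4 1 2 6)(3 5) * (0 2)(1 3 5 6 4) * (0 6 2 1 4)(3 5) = (0 4 5 3 2)(1 6)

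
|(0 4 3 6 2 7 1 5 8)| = 9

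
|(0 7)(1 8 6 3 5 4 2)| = 14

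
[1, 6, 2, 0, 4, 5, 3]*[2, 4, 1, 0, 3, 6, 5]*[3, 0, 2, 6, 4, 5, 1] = [4, 5, 0, 2, 6, 1, 3]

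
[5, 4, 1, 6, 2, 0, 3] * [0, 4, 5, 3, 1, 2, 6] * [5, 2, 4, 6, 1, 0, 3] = [4, 2, 1, 3, 0, 5, 6]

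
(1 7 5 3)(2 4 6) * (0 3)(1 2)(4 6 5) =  (0 3 2 6 1 7 4 5)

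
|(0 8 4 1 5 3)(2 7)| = 6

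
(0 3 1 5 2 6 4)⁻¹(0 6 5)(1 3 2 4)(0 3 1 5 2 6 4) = (0 5 1 6)(2 3 4)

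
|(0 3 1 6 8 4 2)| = 7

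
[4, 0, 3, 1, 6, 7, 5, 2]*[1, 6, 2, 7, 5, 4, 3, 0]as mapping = [0→5, 1→1, 2→7, 3→6, 4→3, 5→0, 6→4, 7→2]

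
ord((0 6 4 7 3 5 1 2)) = 8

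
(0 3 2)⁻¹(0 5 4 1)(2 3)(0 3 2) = (0 2)(1 3 5 4)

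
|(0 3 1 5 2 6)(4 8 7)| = 6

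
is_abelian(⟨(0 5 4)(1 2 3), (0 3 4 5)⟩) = no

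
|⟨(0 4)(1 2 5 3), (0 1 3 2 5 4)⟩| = 720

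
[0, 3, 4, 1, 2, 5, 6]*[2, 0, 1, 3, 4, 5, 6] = [2, 3, 4, 0, 1, 5, 6]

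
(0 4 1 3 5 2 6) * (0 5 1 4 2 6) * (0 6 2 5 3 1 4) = (0 5 2 6 3 4)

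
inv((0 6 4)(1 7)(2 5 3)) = (0 4 6)(1 7)(2 3 5)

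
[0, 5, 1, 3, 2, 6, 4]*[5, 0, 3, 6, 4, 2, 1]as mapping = [0→5, 1→2, 2→0, 3→6, 4→3, 5→1, 6→4]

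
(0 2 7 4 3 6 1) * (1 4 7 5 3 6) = (0 2 5 3 1) (4 6) 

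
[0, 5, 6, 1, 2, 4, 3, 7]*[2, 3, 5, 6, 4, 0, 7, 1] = [2, 0, 7, 3, 5, 4, 6, 1]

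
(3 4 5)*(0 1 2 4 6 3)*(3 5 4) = (0 1 2 3 6 5)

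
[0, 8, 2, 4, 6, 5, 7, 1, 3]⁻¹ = [0, 7, 2, 8, 3, 5, 4, 6, 1]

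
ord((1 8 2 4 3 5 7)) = 7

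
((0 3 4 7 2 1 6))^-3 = (0 2 3 1 4 6 7)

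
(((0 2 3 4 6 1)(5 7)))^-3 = (0 4)(1 3)(2 6)(5 7)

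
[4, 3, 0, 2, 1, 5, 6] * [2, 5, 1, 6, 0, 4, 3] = [0, 6, 2, 1, 5, 4, 3]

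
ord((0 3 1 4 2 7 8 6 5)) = 9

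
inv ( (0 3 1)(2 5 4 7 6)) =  (0 1 3)(2 6 7 4 5)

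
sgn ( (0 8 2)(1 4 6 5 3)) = 1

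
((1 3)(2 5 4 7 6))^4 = (2 6 7 4 5)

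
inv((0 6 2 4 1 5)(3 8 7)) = (0 5 1 4 2 6)(3 7 8)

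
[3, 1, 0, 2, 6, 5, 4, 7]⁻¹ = [2, 1, 3, 0, 6, 5, 4, 7]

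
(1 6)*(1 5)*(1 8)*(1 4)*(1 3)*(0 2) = (0 2)(1 6 5 8 4 3)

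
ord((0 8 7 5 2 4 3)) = 7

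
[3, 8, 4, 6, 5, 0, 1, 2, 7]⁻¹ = [5, 6, 7, 0, 2, 4, 3, 8, 1]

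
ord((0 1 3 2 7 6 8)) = 7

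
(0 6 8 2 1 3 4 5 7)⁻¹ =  (0 7 5 4 3 1 2 8 6)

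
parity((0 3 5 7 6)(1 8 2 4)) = odd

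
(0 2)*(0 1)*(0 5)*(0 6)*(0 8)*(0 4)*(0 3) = (0 2 1 5 6 8 4 3)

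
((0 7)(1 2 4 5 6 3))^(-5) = (0 7)(1 2 4 5 6 3)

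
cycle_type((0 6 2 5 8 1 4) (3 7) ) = 2.7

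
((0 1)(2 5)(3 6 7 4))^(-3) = (0 1)(2 5)(3 6 7 4)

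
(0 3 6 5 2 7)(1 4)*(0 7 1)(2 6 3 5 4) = (0 5 6 4)(1 2)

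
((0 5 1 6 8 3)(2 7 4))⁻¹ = (0 3 8 6 1 5)(2 4 7)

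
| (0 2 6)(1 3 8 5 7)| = 15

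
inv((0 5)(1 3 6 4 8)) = (0 5)(1 8 4 6 3)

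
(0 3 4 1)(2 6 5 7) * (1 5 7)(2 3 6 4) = (0 6 7 3 2 4 5 1)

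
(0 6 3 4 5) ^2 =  (0 3 5 6 4) 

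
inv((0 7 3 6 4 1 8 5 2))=(0 2 5 8 1 4 6 3 7)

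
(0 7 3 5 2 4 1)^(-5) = (0 3 2 1 7 5 4)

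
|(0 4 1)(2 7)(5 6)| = 6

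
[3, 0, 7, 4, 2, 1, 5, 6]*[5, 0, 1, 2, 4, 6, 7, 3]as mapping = [0→2, 1→5, 2→3, 3→4, 4→1, 5→0, 6→6, 7→7]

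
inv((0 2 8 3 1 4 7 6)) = (0 6 7 4 1 3 8 2)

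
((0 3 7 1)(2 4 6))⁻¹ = (0 1 7 3)(2 6 4)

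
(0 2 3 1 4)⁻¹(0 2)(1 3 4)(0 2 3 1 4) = (0 4 1)(2 3)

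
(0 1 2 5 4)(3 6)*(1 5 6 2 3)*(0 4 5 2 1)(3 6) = (0 2 3 1 6)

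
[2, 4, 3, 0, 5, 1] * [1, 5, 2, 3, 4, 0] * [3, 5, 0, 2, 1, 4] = [0, 1, 2, 5, 3, 4]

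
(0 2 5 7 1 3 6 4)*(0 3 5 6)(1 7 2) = (0 1 5 2 6 4 3)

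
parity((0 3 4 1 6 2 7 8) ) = odd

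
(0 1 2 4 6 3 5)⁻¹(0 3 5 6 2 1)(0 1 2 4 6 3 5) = (0 3 4 2 1 5)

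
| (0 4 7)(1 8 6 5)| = 12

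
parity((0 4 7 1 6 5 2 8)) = odd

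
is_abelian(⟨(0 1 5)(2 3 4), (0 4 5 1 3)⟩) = no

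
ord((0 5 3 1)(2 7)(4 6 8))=12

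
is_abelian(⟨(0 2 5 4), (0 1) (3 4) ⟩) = no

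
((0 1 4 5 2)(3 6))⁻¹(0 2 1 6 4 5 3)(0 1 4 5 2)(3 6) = (0 4 3 5 2 6 1)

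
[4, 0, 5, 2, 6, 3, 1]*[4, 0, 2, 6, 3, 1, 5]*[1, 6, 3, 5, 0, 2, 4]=[5, 0, 6, 3, 2, 4, 1]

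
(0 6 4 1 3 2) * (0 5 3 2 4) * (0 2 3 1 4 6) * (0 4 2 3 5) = (0 4 2)(1 5)(3 6)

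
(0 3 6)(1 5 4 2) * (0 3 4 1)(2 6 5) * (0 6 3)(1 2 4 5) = (0 5 2 6)(1 4 3)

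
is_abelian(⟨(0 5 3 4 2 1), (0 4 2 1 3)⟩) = no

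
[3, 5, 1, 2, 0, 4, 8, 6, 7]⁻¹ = [4, 2, 3, 0, 5, 1, 7, 8, 6]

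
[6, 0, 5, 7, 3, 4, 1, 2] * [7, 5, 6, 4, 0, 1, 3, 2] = [3, 7, 1, 2, 4, 0, 5, 6]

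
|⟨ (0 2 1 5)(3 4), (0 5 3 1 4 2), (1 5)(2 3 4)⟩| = 720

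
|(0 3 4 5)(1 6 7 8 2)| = 20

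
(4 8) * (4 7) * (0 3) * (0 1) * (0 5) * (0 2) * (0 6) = (0 3 1 5 2 6) (4 8 7) 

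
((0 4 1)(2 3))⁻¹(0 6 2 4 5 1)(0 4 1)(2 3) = (0 4 6 3 1 5)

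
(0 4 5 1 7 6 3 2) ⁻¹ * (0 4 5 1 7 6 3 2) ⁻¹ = (0 3 7 5) (1 4 2 6) 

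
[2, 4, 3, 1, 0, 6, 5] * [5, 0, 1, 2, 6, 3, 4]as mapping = [0→1, 1→6, 2→2, 3→0, 4→5, 5→4, 6→3]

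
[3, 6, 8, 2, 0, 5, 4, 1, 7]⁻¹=[4, 7, 3, 0, 6, 5, 1, 8, 2]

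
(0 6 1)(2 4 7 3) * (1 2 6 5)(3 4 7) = (0 5 1)(2 7 4 3 6)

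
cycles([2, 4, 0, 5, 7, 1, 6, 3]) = (0 2)(1 4 7 3 5)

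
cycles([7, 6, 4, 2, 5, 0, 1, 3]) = (0 7 3 2 4 5)(1 6)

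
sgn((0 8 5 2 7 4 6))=1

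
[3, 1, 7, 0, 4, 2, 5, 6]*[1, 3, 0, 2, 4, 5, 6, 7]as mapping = [0→2, 1→3, 2→7, 3→1, 4→4, 5→0, 6→5, 7→6]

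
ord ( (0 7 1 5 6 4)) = 6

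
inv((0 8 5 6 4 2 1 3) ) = (0 3 1 2 4 6 5 8) 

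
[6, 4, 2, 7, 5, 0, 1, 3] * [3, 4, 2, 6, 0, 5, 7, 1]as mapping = [0→7, 1→0, 2→2, 3→1, 4→5, 5→3, 6→4, 7→6]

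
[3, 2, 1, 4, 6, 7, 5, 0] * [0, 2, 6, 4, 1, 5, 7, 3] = [4, 6, 2, 1, 7, 3, 5, 0]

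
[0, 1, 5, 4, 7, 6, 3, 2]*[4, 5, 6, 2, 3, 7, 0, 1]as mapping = [0→4, 1→5, 2→7, 3→3, 4→1, 5→0, 6→2, 7→6]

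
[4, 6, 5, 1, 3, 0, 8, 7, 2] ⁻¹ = [5, 3, 8, 4, 0, 2, 1, 7, 6] 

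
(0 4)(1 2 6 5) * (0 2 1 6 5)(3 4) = (0 3 4 2 5 6)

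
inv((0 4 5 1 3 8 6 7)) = (0 7 6 8 3 1 5 4)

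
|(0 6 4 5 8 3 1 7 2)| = 9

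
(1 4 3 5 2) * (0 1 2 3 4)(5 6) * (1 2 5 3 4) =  (0 2 5 4 1)(3 6)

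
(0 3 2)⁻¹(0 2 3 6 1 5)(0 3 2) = (0 2 6 1 5 3)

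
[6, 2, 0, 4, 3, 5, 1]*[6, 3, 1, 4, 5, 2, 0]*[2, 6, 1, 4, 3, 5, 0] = [2, 6, 0, 5, 3, 1, 4]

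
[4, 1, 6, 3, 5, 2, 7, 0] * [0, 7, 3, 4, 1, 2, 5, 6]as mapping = [0→1, 1→7, 2→5, 3→4, 4→2, 5→3, 6→6, 7→0]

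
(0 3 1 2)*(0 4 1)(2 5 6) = (0 3)(1 5 6 2 4)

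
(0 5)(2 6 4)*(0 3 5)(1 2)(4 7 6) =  (1 2 4)(3 5)(6 7)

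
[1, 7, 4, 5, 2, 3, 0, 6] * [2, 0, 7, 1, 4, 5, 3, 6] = [0, 6, 4, 5, 7, 1, 2, 3]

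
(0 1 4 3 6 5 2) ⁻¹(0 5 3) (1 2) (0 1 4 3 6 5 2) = (0 4) (1 2 6) 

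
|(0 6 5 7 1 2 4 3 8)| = 9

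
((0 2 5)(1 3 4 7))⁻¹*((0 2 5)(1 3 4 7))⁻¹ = (0 2 5)(1 4)(3 7)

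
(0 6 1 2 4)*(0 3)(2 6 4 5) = (0 4 3)(1 6)(2 5)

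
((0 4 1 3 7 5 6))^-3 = (0 7 4 5 1 6 3)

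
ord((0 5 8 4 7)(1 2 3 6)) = 20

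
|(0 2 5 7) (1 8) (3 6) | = 4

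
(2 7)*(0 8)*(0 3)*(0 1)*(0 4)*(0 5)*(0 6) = (0 8 3 1 4 5 6)(2 7)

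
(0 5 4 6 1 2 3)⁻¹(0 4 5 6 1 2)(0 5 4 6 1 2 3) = (1 2 3 5 6 4)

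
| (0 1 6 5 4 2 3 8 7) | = 9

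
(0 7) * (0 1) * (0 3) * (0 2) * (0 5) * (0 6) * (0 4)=(0 7 1 3 2 5 6 4)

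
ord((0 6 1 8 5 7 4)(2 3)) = 14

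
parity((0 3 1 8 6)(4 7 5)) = even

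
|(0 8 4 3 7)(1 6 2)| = 15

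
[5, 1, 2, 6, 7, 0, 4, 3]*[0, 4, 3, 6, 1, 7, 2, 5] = [7, 4, 3, 2, 5, 0, 1, 6]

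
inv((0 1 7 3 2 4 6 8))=(0 8 6 4 2 3 7 1)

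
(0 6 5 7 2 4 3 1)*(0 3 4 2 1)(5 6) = (0 5 7 1 3)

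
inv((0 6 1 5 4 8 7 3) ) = (0 3 7 8 4 5 1 6) 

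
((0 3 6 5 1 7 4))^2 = (0 6 1 4 3 5 7)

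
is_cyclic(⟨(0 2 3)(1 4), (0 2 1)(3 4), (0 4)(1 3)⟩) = no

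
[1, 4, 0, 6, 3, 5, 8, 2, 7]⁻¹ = [2, 0, 7, 4, 1, 5, 3, 8, 6]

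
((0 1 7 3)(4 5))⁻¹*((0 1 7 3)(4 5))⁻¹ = (0 7)(1 3)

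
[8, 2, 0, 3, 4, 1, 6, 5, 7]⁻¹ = [2, 5, 1, 3, 4, 7, 6, 8, 0]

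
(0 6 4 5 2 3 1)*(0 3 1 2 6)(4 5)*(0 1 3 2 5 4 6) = (0 1 2 3 5)(4 6)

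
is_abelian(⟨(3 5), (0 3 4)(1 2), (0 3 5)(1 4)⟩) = no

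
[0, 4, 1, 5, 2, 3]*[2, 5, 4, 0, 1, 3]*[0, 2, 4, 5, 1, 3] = [4, 2, 3, 5, 1, 0]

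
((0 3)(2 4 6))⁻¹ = (0 3)(2 6 4)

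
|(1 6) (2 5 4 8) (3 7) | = 4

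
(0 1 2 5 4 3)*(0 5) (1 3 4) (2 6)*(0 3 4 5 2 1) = (0 4 5) (1 6) (2 3) 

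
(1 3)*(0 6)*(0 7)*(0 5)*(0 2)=(0 6 7 5 2)(1 3)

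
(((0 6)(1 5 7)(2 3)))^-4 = (1 7 5)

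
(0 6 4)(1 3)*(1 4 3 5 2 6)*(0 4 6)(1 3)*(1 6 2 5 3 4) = (0 4 1 3 2)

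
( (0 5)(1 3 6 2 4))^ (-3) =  (0 5)(1 6 4 3 2)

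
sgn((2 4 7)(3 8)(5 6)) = 1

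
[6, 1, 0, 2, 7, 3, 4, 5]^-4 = [7, 1, 4, 6, 3, 0, 5, 2]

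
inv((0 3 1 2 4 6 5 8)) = (0 8 5 6 4 2 1 3)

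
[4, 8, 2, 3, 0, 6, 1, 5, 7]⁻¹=[4, 6, 2, 3, 0, 7, 5, 8, 1]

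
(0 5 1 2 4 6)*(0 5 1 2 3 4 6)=(0 1 3 4)(2 6 5)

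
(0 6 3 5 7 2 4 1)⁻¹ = (0 1 4 2 7 5 3 6)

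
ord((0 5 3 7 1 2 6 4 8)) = 9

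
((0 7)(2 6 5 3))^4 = ()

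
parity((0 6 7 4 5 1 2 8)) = odd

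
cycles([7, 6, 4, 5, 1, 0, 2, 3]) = (0 7 3 5)(1 6 2 4)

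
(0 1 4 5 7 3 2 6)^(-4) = (0 7)(1 3)(2 4)(5 6)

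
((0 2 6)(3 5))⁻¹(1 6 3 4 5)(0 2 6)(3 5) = (0 5 4 3 1)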